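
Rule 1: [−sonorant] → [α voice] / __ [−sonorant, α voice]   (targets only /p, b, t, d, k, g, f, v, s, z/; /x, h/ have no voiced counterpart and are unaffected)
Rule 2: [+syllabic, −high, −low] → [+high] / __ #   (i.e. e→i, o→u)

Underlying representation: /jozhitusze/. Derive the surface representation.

joshituzzi

Rule 1 (regressive voicing assimilation): /z/ precedes the voiceless obstruent /h/, so it devoices to [s] by assimilation. /s/ precedes the voiced obstruent /z/, so it voices to [z] by assimilation. /jozhitusze/ → joshituzze.
Rule 2 (final vowel raising): /e/ is a mid vowel in word-final position, so it raises to [i]. /joshituzze/ → joshituzzi.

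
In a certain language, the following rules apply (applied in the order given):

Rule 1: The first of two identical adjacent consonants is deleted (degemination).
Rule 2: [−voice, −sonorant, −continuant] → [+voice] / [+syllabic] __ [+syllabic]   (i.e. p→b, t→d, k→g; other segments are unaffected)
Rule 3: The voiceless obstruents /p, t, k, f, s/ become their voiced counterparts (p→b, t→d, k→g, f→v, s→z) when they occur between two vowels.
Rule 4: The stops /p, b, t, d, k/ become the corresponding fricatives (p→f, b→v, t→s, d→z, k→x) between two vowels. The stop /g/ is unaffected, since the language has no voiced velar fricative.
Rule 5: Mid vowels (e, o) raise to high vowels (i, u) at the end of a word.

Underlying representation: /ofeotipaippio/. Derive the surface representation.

oveozivaiviu

Rule 1 (degemination): /pp/ is a geminate; the first /p/ deletes. /ofeotipaippio/ → ofeotipaipio.
Rule 2 (intervocalic voicing): /t/ is a voiceless stop between vowels /o/ and /i/, so it voices to [d]. /p/ is a voiceless stop between vowels /i/ and /a/, so it voices to [b]. /p/ is a voiceless stop between vowels /i/ and /i/, so it voices to [b]. /ofeotipaipio/ → ofeodibaibio.
Rule 3 (intervocalic voicing): /f/ is a voiceless obstruent between vowels /o/ and /e/, so it voices to [v]. /ofeodibaibio/ → oveodibaibio.
Rule 4 (intervocalic spirantization): /d/ is a stop between vowels /o/ and /i/, so it spirantizes to the fricative [z]. /b/ is a stop between vowels /i/ and /a/, so it spirantizes to the fricative [v]. /b/ is a stop between vowels /i/ and /i/, so it spirantizes to the fricative [v]. /oveodibaibio/ → oveozivaivio.
Rule 5 (final vowel raising): /o/ is a mid vowel in word-final position, so it raises to [u]. /oveozivaivio/ → oveozivaiviu.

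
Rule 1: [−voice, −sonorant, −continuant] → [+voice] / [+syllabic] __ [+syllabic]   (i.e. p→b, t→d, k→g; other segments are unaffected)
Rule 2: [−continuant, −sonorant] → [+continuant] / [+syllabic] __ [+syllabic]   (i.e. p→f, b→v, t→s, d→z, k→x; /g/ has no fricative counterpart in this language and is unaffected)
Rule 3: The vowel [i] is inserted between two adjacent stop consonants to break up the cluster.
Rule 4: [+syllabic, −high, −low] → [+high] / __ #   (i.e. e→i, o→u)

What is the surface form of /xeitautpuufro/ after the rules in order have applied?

xeizautipuufru

Rule 1 (intervocalic voicing): /t/ is a voiceless stop between vowels /i/ and /a/, so it voices to [d]. /xeitautpuufro/ → xeidautpuufro.
Rule 2 (intervocalic spirantization): /d/ is a stop between vowels /i/ and /a/, so it spirantizes to the fricative [z]. /xeidautpuufro/ → xeizautpuufro.
Rule 3 (stop-cluster i-epenthesis): /t/ and /p/ form a stop–stop cluster, so [i] is inserted between them. /xeizautpuufro/ → xeizautipuufro.
Rule 4 (final vowel raising): /o/ is a mid vowel in word-final position, so it raises to [u]. /xeizautipuufro/ → xeizautipuufru.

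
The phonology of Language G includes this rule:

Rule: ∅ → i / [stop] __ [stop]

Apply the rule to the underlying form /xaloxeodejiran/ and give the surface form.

xaloxeodejiran

No segment of /xaloxeodejiran/ meets the structural description of the rule, so the form surfaces unchanged.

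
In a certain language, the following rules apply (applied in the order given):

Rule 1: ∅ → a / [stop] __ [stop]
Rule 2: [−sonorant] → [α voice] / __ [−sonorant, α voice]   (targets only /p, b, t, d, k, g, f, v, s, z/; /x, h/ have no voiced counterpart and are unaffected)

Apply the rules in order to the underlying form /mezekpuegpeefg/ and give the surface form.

Rule 1 (stop-cluster a-epenthesis): /k/ and /p/ form a stop–stop cluster, so [a] is inserted between them. /g/ and /p/ form a stop–stop cluster, so [a] is inserted between them. /mezekpuegpeefg/ → mezekapuegapeefg.
Rule 2 (regressive voicing assimilation): /f/ precedes the voiced obstruent /g/, so it voices to [v] by assimilation. /mezekapuegapeefg/ → mezekapuegapeevg.

mezekapuegapeevg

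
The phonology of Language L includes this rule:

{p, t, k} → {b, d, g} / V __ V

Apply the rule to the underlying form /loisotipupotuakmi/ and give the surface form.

loisodibuboduakmi

Scanning /loisotipupotuakmi/: /t/ is a voiceless stop between vowels /o/ and /i/, so it voices to [d]; /p/ is a voiceless stop between vowels /i/ and /u/, so it voices to [b]; /p/ is a voiceless stop between vowels /u/ and /o/, so it voices to [b]; /t/ is a voiceless stop between vowels /o/ and /u/, so it voices to [d]; /k/ at position 15 is not in the conditioning environment.
Result: [loisodibuboduakmi].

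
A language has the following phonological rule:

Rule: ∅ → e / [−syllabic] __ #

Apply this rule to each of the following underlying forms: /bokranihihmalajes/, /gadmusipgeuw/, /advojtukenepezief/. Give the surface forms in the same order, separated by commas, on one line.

/bokranihihmalajes/: the form ends in the consonant /s/, so [e] is inserted word-finally. → [bokranihihmalajese].
/gadmusipgeuw/: the form ends in the consonant /w/, so [e] is inserted word-finally. → [gadmusipgeuwe].
/advojtukenepezief/: the form ends in the consonant /f/, so [e] is inserted word-finally. → [advojtukenepeziefe].

bokranihihmalajese, gadmusipgeuwe, advojtukenepeziefe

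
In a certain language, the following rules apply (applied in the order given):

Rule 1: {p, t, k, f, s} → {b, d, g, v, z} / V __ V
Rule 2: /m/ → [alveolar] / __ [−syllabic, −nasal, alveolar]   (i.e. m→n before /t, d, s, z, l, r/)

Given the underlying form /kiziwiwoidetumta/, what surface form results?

Rule 1 (intervocalic voicing): /t/ is a voiceless obstruent between vowels /e/ and /u/, so it voices to [d]. /kiziwiwoidetumta/ → kiziwiwoidedumta.
Rule 2 (nasal place assimilation): /m/ precedes the alveolar consonant /t/, so it assimilates in place to [n]. /kiziwiwoidedumta/ → kiziwiwoidedunta.

kiziwiwoidedunta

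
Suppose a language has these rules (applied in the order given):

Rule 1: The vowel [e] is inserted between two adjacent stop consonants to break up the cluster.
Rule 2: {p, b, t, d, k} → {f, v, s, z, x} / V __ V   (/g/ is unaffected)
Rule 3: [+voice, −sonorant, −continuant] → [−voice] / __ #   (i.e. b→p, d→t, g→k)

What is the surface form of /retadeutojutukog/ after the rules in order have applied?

resazeusojusuxok

Rule 1 (stop-cluster e-epenthesis): no segment meets the environment; /retadeutojutukog/ is unchanged.
Rule 2 (intervocalic spirantization): /t/ is a stop between vowels /e/ and /a/, so it spirantizes to the fricative [s]. /d/ is a stop between vowels /a/ and /e/, so it spirantizes to the fricative [z]. /t/ is a stop between vowels /u/ and /o/, so it spirantizes to the fricative [s]. /t/ is a stop between vowels /u/ and /u/, so it spirantizes to the fricative [s]. /k/ is a stop between vowels /u/ and /o/, so it spirantizes to the fricative [x]. /retadeutojutukog/ → resazeusojusuxog.
Rule 3 (final devoicing): /g/ is a voiced stop in word-final position, so it devoices to [k]. /resazeusojusuxog/ → resazeusojusuxok.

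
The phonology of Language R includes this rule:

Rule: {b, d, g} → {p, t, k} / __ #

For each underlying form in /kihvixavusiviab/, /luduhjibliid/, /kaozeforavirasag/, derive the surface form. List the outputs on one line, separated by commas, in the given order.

/kihvixavusiviab/: /b/ is a voiced stop in word-final position, so it devoices to [p]. → [kihvixavusiviap].
/luduhjibliid/: /d/ is a voiced stop in word-final position, so it devoices to [t]. → [luduhjibliit].
/kaozeforavirasag/: /g/ is a voiced stop in word-final position, so it devoices to [k]. → [kaozeforavirasak].

kihvixavusiviap, luduhjibliit, kaozeforavirasak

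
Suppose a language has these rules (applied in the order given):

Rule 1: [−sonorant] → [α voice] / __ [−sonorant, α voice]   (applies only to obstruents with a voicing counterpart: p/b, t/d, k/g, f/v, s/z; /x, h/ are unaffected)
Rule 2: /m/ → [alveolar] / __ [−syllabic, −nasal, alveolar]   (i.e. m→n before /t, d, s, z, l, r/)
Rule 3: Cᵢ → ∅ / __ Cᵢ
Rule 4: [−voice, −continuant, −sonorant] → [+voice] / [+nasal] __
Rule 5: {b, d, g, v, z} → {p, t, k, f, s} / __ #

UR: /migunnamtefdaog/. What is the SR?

migunandevdaok

Rule 1 (regressive voicing assimilation): /f/ precedes the voiced obstruent /d/, so it voices to [v] by assimilation. /migunnamtefdaog/ → migunnamtevdaog.
Rule 2 (nasal place assimilation): /m/ precedes the alveolar consonant /t/, so it assimilates in place to [n]. /migunnamtevdaog/ → migunnantevdaog.
Rule 3 (degemination): /nn/ is a geminate; the first /n/ deletes. /migunnantevdaog/ → migunantevdaog.
Rule 4 (post-nasal voicing): /t/ is a voiceless stop immediately after the nasal /n/, so it voices to [d]. /migunantevdaog/ → migunandevdaog.
Rule 5 (final devoicing): /g/ is a voiced obstruent in word-final position, so it devoices to [k]. /migunandevdaog/ → migunandevdaok.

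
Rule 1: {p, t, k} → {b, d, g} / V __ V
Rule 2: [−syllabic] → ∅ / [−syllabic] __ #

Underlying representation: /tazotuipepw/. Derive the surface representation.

tazoduibep

Rule 1 (intervocalic voicing): /t/ is a voiceless stop between vowels /o/ and /u/, so it voices to [d]. /p/ is a voiceless stop between vowels /i/ and /e/, so it voices to [b]. /tazotuipepw/ → tazoduibepw.
Rule 2 (final cluster simplification): /w/ is the second consonant of a word-final cluster /pw/, so it deletes. /tazoduibepw/ → tazoduibep.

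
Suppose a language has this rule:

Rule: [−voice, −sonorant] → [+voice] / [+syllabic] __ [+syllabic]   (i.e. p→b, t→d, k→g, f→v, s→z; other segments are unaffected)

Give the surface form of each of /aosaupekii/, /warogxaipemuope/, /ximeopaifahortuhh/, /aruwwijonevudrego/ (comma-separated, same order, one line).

aozaubegii, warogxaibemuobe, ximeobaivahortuhh, aruwwijonevudrego

/aosaupekii/: /s/ is a voiceless obstruent between vowels /o/ and /a/, so it voices to [z]. /p/ is a voiceless obstruent between vowels /u/ and /e/, so it voices to [b]. /k/ is a voiceless obstruent between vowels /e/ and /i/, so it voices to [g]. → [aozaubegii].
/warogxaipemuope/: /p/ is a voiceless obstruent between vowels /i/ and /e/, so it voices to [b]. /p/ is a voiceless obstruent between vowels /o/ and /e/, so it voices to [b]. → [warogxaibemuobe].
/ximeopaifahortuhh/: /p/ is a voiceless obstruent between vowels /o/ and /a/, so it voices to [b]. /f/ is a voiceless obstruent between vowels /i/ and /a/, so it voices to [v]. → [ximeobaivahortuhh].
/aruwwijonevudrego/: the rule's environment is not met; surfaces unchanged as [aruwwijonevudrego].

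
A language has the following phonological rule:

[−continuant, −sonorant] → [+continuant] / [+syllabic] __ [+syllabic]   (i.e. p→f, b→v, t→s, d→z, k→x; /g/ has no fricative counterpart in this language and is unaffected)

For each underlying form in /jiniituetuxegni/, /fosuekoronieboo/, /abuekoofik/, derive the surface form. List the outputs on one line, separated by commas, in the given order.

/jiniituetuxegni/: /t/ is a stop between vowels /i/ and /u/, so it spirantizes to the fricative [s]. /t/ is a stop between vowels /e/ and /u/, so it spirantizes to the fricative [s]. → [jiniisuesuxegni].
/fosuekoronieboo/: /k/ is a stop between vowels /e/ and /o/, so it spirantizes to the fricative [x]. /b/ is a stop between vowels /e/ and /o/, so it spirantizes to the fricative [v]. → [fosuexoronievoo].
/abuekoofik/: /b/ is a stop between vowels /a/ and /u/, so it spirantizes to the fricative [v]. /k/ is a stop between vowels /e/ and /o/, so it spirantizes to the fricative [x]. → [avuexoofik].

jiniisuesuxegni, fosuexoronievoo, avuexoofik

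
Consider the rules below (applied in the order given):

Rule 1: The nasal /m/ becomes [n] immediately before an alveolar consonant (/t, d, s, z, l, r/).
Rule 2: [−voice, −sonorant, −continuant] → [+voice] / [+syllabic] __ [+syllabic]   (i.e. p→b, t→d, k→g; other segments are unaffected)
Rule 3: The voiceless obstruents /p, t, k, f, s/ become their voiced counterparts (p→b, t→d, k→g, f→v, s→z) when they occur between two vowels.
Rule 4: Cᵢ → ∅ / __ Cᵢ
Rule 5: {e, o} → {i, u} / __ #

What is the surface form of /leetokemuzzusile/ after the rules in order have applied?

Rule 1 (nasal place assimilation): no segment meets the environment; /leetokemuzzusile/ is unchanged.
Rule 2 (intervocalic voicing): /t/ is a voiceless stop between vowels /e/ and /o/, so it voices to [d]. /k/ is a voiceless stop between vowels /o/ and /e/, so it voices to [g]. /leetokemuzzusile/ → leedogemuzzusile.
Rule 3 (intervocalic voicing): /s/ is a voiceless obstruent between vowels /u/ and /i/, so it voices to [z]. /leedogemuzzusile/ → leedogemuzzuzile.
Rule 4 (degemination): /zz/ is a geminate; the first /z/ deletes. /leedogemuzzuzile/ → leedogemuzuzile.
Rule 5 (final vowel raising): /e/ is a mid vowel in word-final position, so it raises to [i]. /leedogemuzuzile/ → leedogemuzuzili.

leedogemuzuzili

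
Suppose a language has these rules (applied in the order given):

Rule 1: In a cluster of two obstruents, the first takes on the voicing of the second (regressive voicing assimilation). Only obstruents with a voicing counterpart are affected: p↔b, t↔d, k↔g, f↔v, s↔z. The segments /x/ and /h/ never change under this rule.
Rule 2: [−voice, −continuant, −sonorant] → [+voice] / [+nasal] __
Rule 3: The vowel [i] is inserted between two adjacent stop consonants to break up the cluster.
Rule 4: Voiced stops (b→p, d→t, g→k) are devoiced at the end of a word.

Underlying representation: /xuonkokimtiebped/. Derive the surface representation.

xuongokimdiepipet

Rule 1 (regressive voicing assimilation): /b/ precedes the voiceless obstruent /p/, so it devoices to [p] by assimilation. /xuonkokimtiebped/ → xuonkokimtiepped.
Rule 2 (post-nasal voicing): /k/ is a voiceless stop immediately after the nasal /n/, so it voices to [g]. /t/ is a voiceless stop immediately after the nasal /m/, so it voices to [d]. /xuonkokimtiepped/ → xuongokimdiepped.
Rule 3 (stop-cluster i-epenthesis): /p/ and /p/ form a stop–stop cluster, so [i] is inserted between them. /xuongokimdiepped/ → xuongokimdiepiped.
Rule 4 (final devoicing): /d/ is a voiced stop in word-final position, so it devoices to [t]. /xuongokimdiepiped/ → xuongokimdiepipet.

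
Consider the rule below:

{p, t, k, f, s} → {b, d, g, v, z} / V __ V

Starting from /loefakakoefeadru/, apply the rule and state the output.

loevagagoeveadru

/f/ is a voiceless obstruent between vowels /e/ and /a/, so it voices to [v].
/k/ is a voiceless obstruent between vowels /a/ and /a/, so it voices to [g].
/k/ is a voiceless obstruent between vowels /a/ and /o/, so it voices to [g].
/f/ is a voiceless obstruent between vowels /e/ and /e/, so it voices to [v].
Surface form: [loevagagoeveadru].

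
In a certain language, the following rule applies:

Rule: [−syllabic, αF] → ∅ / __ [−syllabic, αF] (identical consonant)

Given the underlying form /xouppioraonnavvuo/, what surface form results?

/pp/ is a geminate; the first /p/ deletes.
/nn/ is a geminate; the first /n/ deletes.
/vv/ is a geminate; the first /v/ deletes.
The other instances of /x/, /p/, /r/, /n/, /v/ do not occur in the required environment and remain unchanged.
Surface form: [xoupioraonavuo].

xoupioraonavuo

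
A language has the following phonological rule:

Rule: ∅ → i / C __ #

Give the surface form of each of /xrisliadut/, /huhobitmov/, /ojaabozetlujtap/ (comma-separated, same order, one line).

/xrisliadut/: the form ends in the consonant /t/, so [i] is inserted word-finally. → [xrisliaduti].
/huhobitmov/: the form ends in the consonant /v/, so [i] is inserted word-finally. → [huhobitmovi].
/ojaabozetlujtap/: the form ends in the consonant /p/, so [i] is inserted word-finally. → [ojaabozetlujtapi].

xrisliaduti, huhobitmovi, ojaabozetlujtapi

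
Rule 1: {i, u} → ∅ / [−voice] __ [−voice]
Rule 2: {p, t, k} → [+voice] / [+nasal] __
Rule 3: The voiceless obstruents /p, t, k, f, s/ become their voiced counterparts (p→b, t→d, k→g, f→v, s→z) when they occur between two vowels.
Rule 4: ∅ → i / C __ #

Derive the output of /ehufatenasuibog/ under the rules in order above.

ehfadenazuibogi

Rule 1 (high vowel syncope): /u/ is a high vowel flanked by voiceless consonants /h/ and /f/, so it deletes. /ehufatenasuibog/ → ehfatenasuibog.
Rule 2 (post-nasal voicing): no segment meets the environment; /ehfatenasuibog/ is unchanged.
Rule 3 (intervocalic voicing): /t/ is a voiceless obstruent between vowels /a/ and /e/, so it voices to [d]. /s/ is a voiceless obstruent between vowels /a/ and /u/, so it voices to [z]. /ehfatenasuibog/ → ehfadenazuibog.
Rule 4 (final i-epenthesis): the form ends in the consonant /g/, so [i] is inserted word-finally. /ehfadenazuibog/ → ehfadenazuibogi.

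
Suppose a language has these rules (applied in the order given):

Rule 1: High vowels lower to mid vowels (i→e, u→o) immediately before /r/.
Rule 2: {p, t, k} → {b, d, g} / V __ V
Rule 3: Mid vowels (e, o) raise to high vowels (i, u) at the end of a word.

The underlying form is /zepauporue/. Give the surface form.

zebauborui

Rule 1 (pre-rhotic lowering): no segment meets the environment; /zepauporue/ is unchanged.
Rule 2 (intervocalic voicing): /p/ is a voiceless stop between vowels /e/ and /a/, so it voices to [b]. /p/ is a voiceless stop between vowels /u/ and /o/, so it voices to [b]. /zepauporue/ → zebauborue.
Rule 3 (final vowel raising): /e/ is a mid vowel in word-final position, so it raises to [i]. /zebauborue/ → zebauborui.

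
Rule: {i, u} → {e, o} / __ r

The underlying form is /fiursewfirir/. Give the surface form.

Scanning /fiursewfirir/: /i/ at position 2 is not in the conditioning environment; /u/ is a high vowel immediately before /r/, so it lowers to [o]; /i/ is a high vowel immediately before /r/, so it lowers to [e]; /i/ is a high vowel immediately before /r/, so it lowers to [e].
Result: [fiorsewferer].

fiorsewferer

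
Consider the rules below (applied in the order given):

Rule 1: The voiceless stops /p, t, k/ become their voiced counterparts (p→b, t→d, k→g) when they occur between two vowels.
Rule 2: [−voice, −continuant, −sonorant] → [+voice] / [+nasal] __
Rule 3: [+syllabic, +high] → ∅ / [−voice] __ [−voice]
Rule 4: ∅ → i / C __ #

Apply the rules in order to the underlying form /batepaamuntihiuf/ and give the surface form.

Rule 1 (intervocalic voicing): /t/ is a voiceless stop between vowels /a/ and /e/, so it voices to [d]. /p/ is a voiceless stop between vowels /e/ and /a/, so it voices to [b]. /batepaamuntihiuf/ → badebaamuntihiuf.
Rule 2 (post-nasal voicing): /t/ is a voiceless stop immediately after the nasal /n/, so it voices to [d]. /badebaamuntihiuf/ → badebaamundihiuf.
Rule 3 (high vowel syncope): no segment meets the environment; /badebaamundihiuf/ is unchanged.
Rule 4 (final i-epenthesis): the form ends in the consonant /f/, so [i] is inserted word-finally. /badebaamundihiuf/ → badebaamundihiufi.

badebaamundihiufi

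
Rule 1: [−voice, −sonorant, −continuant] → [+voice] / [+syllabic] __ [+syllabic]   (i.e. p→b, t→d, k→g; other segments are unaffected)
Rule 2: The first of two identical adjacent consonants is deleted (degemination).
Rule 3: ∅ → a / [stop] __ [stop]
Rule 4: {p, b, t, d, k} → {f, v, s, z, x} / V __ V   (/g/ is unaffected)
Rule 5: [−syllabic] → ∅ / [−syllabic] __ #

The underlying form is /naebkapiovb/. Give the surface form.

naevaxaviov

Rule 1 (intervocalic voicing): /p/ is a voiceless stop between vowels /a/ and /i/, so it voices to [b]. /naebkapiovb/ → naebkabiovb.
Rule 2 (degemination): no segment meets the environment; /naebkabiovb/ is unchanged.
Rule 3 (stop-cluster a-epenthesis): /b/ and /k/ form a stop–stop cluster, so [a] is inserted between them. /naebkabiovb/ → naebakabiovb.
Rule 4 (intervocalic spirantization): /b/ is a stop between vowels /e/ and /a/, so it spirantizes to the fricative [v]. /k/ is a stop between vowels /a/ and /a/, so it spirantizes to the fricative [x]. /b/ is a stop between vowels /a/ and /i/, so it spirantizes to the fricative [v]. /naebakabiovb/ → naevaxaviovb.
Rule 5 (final cluster simplification): /b/ is the second consonant of a word-final cluster /vb/, so it deletes. /naevaxaviovb/ → naevaxaviov.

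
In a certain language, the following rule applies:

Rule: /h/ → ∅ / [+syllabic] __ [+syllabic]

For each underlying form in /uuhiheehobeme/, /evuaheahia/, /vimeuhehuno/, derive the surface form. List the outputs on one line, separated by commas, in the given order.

/uuhiheehobeme/: /h/ occurs between vowels /u/ and /i/, so it deletes. /h/ occurs between vowels /i/ and /e/, so it deletes. /h/ occurs between vowels /e/ and /o/, so it deletes. → [uuieeobeme].
/evuaheahia/: /h/ occurs between vowels /a/ and /e/, so it deletes. /h/ occurs between vowels /a/ and /i/, so it deletes. → [evuaeaia].
/vimeuhehuno/: /h/ occurs between vowels /u/ and /e/, so it deletes. /h/ occurs between vowels /e/ and /u/, so it deletes. → [vimeueuno].

uuieeobeme, evuaeaia, vimeueuno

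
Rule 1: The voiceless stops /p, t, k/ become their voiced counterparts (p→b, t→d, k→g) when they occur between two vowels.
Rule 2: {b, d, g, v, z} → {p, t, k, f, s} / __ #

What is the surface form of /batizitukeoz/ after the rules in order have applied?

Rule 1 (intervocalic voicing): /t/ is a voiceless stop between vowels /a/ and /i/, so it voices to [d]. /t/ is a voiceless stop between vowels /i/ and /u/, so it voices to [d]. /k/ is a voiceless stop between vowels /u/ and /e/, so it voices to [g]. /batizitukeoz/ → badizidugeoz.
Rule 2 (final devoicing): /z/ is a voiced obstruent in word-final position, so it devoices to [s]. /badizidugeoz/ → badizidugeos.

badizidugeos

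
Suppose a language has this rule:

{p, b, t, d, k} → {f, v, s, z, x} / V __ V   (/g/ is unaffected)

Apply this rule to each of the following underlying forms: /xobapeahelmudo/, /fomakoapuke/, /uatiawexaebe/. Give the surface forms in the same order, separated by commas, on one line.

/xobapeahelmudo/: /b/ is a stop between vowels /o/ and /a/, so it spirantizes to the fricative [v]. /p/ is a stop between vowels /a/ and /e/, so it spirantizes to the fricative [f]. /d/ is a stop between vowels /u/ and /o/, so it spirantizes to the fricative [z]. → [xovafeahelmuzo].
/fomakoapuke/: /k/ is a stop between vowels /a/ and /o/, so it spirantizes to the fricative [x]. /p/ is a stop between vowels /a/ and /u/, so it spirantizes to the fricative [f]. /k/ is a stop between vowels /u/ and /e/, so it spirantizes to the fricative [x]. → [fomaxoafuxe].
/uatiawexaebe/: /t/ is a stop between vowels /a/ and /i/, so it spirantizes to the fricative [s]. /b/ is a stop between vowels /e/ and /e/, so it spirantizes to the fricative [v]. → [uasiawexaeve].

xovafeahelmuzo, fomaxoafuxe, uasiawexaeve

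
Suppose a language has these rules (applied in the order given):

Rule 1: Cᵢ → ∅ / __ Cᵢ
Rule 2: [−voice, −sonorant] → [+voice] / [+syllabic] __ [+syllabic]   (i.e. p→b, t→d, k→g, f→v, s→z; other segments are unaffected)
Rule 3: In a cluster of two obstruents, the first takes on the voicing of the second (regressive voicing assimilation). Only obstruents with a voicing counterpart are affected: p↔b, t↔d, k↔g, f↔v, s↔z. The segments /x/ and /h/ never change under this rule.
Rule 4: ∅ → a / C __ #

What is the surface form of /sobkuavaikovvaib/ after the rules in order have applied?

Rule 1 (degemination): /vv/ is a geminate; the first /v/ deletes. /sobkuavaikovvaib/ → sobkuavaikovaib.
Rule 2 (intervocalic voicing): /k/ is a voiceless obstruent between vowels /i/ and /o/, so it voices to [g]. /sobkuavaikovaib/ → sobkuavaigovaib.
Rule 3 (regressive voicing assimilation): /b/ precedes the voiceless obstruent /k/, so it devoices to [p] by assimilation. /sobkuavaigovaib/ → sopkuavaigovaib.
Rule 4 (final a-epenthesis): the form ends in the consonant /b/, so [a] is inserted word-finally. /sopkuavaigovaib/ → sopkuavaigovaiba.

sopkuavaigovaiba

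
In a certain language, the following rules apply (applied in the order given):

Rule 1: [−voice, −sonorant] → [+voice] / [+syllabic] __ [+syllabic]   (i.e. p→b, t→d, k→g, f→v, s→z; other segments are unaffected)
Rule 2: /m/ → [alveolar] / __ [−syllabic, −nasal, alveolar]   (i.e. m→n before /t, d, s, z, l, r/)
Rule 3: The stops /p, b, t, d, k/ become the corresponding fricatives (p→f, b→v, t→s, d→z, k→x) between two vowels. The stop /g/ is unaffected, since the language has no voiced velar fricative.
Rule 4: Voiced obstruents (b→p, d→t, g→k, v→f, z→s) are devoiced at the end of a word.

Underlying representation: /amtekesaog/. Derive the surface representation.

antegezaok

Rule 1 (intervocalic voicing): /k/ is a voiceless obstruent between vowels /e/ and /e/, so it voices to [g]. /s/ is a voiceless obstruent between vowels /e/ and /a/, so it voices to [z]. /amtekesaog/ → amtegezaog.
Rule 2 (nasal place assimilation): /m/ precedes the alveolar consonant /t/, so it assimilates in place to [n]. /amtegezaog/ → antegezaog.
Rule 3 (intervocalic spirantization): no segment meets the environment; /antegezaog/ is unchanged.
Rule 4 (final devoicing): /g/ is a voiced obstruent in word-final position, so it devoices to [k]. /antegezaog/ → antegezaok.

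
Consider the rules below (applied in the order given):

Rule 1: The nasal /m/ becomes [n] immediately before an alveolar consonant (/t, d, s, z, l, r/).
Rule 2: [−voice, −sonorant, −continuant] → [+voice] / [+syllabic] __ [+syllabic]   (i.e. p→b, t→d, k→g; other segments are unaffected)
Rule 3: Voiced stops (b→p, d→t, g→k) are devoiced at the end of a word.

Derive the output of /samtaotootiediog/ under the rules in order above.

santaodoodiediok

Rule 1 (nasal place assimilation): /m/ precedes the alveolar consonant /t/, so it assimilates in place to [n]. /samtaotootiediog/ → santaotootiediog.
Rule 2 (intervocalic voicing): /t/ is a voiceless stop between vowels /o/ and /o/, so it voices to [d]. /t/ is a voiceless stop between vowels /o/ and /i/, so it voices to [d]. /santaotootiediog/ → santaodoodiediog.
Rule 3 (final devoicing): /g/ is a voiced stop in word-final position, so it devoices to [k]. /santaodoodiediog/ → santaodoodiediok.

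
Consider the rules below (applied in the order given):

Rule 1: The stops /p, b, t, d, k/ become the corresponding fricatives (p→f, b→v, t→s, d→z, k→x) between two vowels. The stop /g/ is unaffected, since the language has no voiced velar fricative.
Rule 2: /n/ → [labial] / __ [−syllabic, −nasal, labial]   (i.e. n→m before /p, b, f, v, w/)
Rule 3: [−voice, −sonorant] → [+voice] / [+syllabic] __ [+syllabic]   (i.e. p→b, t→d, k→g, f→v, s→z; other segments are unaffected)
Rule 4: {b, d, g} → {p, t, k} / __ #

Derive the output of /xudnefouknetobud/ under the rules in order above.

Rule 1 (intervocalic spirantization): /t/ is a stop between vowels /e/ and /o/, so it spirantizes to the fricative [s]. /b/ is a stop between vowels /o/ and /u/, so it spirantizes to the fricative [v]. /xudnefouknetobud/ → xudnefouknesovud.
Rule 2 (nasal place assimilation): no segment meets the environment; /xudnefouknesovud/ is unchanged.
Rule 3 (intervocalic voicing): /f/ is a voiceless obstruent between vowels /e/ and /o/, so it voices to [v]. /s/ is a voiceless obstruent between vowels /e/ and /o/, so it voices to [z]. /xudnefouknesovud/ → xudnevouknezovud.
Rule 4 (final devoicing): /d/ is a voiced stop in word-final position, so it devoices to [t]. /xudnevouknezovud/ → xudnevouknezovut.

xudnevouknezovut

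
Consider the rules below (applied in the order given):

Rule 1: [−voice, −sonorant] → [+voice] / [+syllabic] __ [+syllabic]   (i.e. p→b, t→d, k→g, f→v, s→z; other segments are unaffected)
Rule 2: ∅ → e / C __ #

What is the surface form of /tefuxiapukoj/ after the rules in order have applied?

Rule 1 (intervocalic voicing): /f/ is a voiceless obstruent between vowels /e/ and /u/, so it voices to [v]. /p/ is a voiceless obstruent between vowels /a/ and /u/, so it voices to [b]. /k/ is a voiceless obstruent between vowels /u/ and /o/, so it voices to [g]. /tefuxiapukoj/ → tevuxiabugoj.
Rule 2 (final e-epenthesis): the form ends in the consonant /j/, so [e] is inserted word-finally. /tevuxiabugoj/ → tevuxiabugoje.

tevuxiabugoje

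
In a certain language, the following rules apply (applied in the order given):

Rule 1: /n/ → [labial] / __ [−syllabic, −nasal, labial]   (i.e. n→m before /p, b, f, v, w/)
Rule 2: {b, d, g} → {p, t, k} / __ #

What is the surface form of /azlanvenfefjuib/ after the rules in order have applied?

azlamvemfefjuip

Rule 1 (nasal place assimilation): /n/ precedes the labial consonant /v/, so it assimilates in place to [m]. /n/ precedes the labial consonant /f/, so it assimilates in place to [m]. /azlanvenfefjuib/ → azlamvemfefjuib.
Rule 2 (final devoicing): /b/ is a voiced stop in word-final position, so it devoices to [p]. /azlamvemfefjuib/ → azlamvemfefjuip.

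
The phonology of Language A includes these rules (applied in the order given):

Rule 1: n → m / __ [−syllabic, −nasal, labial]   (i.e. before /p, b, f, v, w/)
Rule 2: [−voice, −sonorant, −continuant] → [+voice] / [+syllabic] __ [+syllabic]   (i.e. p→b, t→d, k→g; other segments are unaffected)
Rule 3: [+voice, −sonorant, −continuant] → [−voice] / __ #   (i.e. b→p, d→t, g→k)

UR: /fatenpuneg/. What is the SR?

Rule 1 (nasal place assimilation): /n/ precedes the labial consonant /p/, so it assimilates in place to [m]. /fatenpuneg/ → fatempuneg.
Rule 2 (intervocalic voicing): /t/ is a voiceless stop between vowels /a/ and /e/, so it voices to [d]. /fatempuneg/ → fadempuneg.
Rule 3 (final devoicing): /g/ is a voiced stop in word-final position, so it devoices to [k]. /fadempuneg/ → fadempunek.

fadempunek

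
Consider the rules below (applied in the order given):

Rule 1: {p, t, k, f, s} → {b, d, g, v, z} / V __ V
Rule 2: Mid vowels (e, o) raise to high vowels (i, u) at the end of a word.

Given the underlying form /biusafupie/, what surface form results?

Rule 1 (intervocalic voicing): /s/ is a voiceless obstruent between vowels /u/ and /a/, so it voices to [z]. /f/ is a voiceless obstruent between vowels /a/ and /u/, so it voices to [v]. /p/ is a voiceless obstruent between vowels /u/ and /i/, so it voices to [b]. /biusafupie/ → biuzavubie.
Rule 2 (final vowel raising): /e/ is a mid vowel in word-final position, so it raises to [i]. /biuzavubie/ → biuzavubii.

biuzavubii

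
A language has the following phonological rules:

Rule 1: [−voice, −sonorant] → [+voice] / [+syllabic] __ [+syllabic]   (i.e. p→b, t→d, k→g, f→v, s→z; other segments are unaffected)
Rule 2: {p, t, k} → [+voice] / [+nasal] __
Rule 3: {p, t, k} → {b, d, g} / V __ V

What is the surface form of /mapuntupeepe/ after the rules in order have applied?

mabundubeebe

Rule 1 (intervocalic voicing): /p/ is a voiceless obstruent between vowels /a/ and /u/, so it voices to [b]. /p/ is a voiceless obstruent between vowels /u/ and /e/, so it voices to [b]. /p/ is a voiceless obstruent between vowels /e/ and /e/, so it voices to [b]. /mapuntupeepe/ → mabuntubeebe.
Rule 2 (post-nasal voicing): /t/ is a voiceless stop immediately after the nasal /n/, so it voices to [d]. /mabuntubeebe/ → mabundubeebe.
Rule 3 (intervocalic voicing): no segment meets the environment; /mabundubeebe/ is unchanged.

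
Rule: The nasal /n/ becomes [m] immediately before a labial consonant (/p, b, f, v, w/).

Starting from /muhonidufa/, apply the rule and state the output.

muhonidufa

No segment of /muhonidufa/ meets the structural description of the rule, so the form surfaces unchanged.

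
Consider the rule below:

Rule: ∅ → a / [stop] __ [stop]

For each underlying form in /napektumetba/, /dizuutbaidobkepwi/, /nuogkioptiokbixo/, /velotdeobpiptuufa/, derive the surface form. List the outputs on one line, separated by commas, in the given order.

napekatumetaba, dizuutabaidobakepwi, nuogakiopatiokabixo, velotadeobapipatuufa

/napektumetba/: /k/ and /t/ form a stop–stop cluster, so [a] is inserted between them. /t/ and /b/ form a stop–stop cluster, so [a] is inserted between them. → [napekatumetaba].
/dizuutbaidobkepwi/: /t/ and /b/ form a stop–stop cluster, so [a] is inserted between them. /b/ and /k/ form a stop–stop cluster, so [a] is inserted between them. → [dizuutabaidobakepwi].
/nuogkioptiokbixo/: /g/ and /k/ form a stop–stop cluster, so [a] is inserted between them. /p/ and /t/ form a stop–stop cluster, so [a] is inserted between them. /k/ and /b/ form a stop–stop cluster, so [a] is inserted between them. → [nuogakiopatiokabixo].
/velotdeobpiptuufa/: /t/ and /d/ form a stop–stop cluster, so [a] is inserted between them. /b/ and /p/ form a stop–stop cluster, so [a] is inserted between them. /p/ and /t/ form a stop–stop cluster, so [a] is inserted between them. → [velotadeobapipatuufa].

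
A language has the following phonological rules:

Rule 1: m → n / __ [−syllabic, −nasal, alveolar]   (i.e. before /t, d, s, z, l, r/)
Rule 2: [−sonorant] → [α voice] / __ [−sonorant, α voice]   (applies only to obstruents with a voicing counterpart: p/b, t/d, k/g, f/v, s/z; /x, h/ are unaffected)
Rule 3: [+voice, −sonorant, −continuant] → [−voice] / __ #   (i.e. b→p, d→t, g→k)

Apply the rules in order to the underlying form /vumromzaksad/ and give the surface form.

vunronzaksat

Rule 1 (nasal place assimilation): /m/ precedes the alveolar consonant /r/, so it assimilates in place to [n]. /m/ precedes the alveolar consonant /z/, so it assimilates in place to [n]. /vumromzaksad/ → vunronzaksad.
Rule 2 (regressive voicing assimilation): no segment meets the environment; /vunronzaksad/ is unchanged.
Rule 3 (final devoicing): /d/ is a voiced stop in word-final position, so it devoices to [t]. /vunronzaksad/ → vunronzaksat.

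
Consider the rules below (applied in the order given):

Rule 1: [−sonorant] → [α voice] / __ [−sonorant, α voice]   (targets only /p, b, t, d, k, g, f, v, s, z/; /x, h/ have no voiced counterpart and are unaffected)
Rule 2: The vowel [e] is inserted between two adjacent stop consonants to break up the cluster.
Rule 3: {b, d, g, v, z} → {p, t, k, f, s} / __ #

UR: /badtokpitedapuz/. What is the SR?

batetokepitedapus

Rule 1 (regressive voicing assimilation): /d/ precedes the voiceless obstruent /t/, so it devoices to [t] by assimilation. /badtokpitedapuz/ → battokpitedapuz.
Rule 2 (stop-cluster e-epenthesis): /t/ and /t/ form a stop–stop cluster, so [e] is inserted between them. /k/ and /p/ form a stop–stop cluster, so [e] is inserted between them. /battokpitedapuz/ → batetokepitedapuz.
Rule 3 (final devoicing): /z/ is a voiced obstruent in word-final position, so it devoices to [s]. /batetokepitedapuz/ → batetokepitedapus.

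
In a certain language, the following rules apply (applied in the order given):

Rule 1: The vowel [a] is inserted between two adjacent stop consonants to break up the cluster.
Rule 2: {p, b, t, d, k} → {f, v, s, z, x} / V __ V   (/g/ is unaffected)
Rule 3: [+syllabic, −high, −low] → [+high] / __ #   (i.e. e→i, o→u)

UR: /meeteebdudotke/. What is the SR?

Rule 1 (stop-cluster a-epenthesis): /b/ and /d/ form a stop–stop cluster, so [a] is inserted between them. /t/ and /k/ form a stop–stop cluster, so [a] is inserted between them. /meeteebdudotke/ → meeteebadudotake.
Rule 2 (intervocalic spirantization): /t/ is a stop between vowels /e/ and /e/, so it spirantizes to the fricative [s]. /b/ is a stop between vowels /e/ and /a/, so it spirantizes to the fricative [v]. /d/ is a stop between vowels /a/ and /u/, so it spirantizes to the fricative [z]. /d/ is a stop between vowels /u/ and /o/, so it spirantizes to the fricative [z]. /t/ is a stop between vowels /o/ and /a/, so it spirantizes to the fricative [s]. /k/ is a stop between vowels /a/ and /e/, so it spirantizes to the fricative [x]. /meeteebadudotake/ → meeseevazuzosaxe.
Rule 3 (final vowel raising): /e/ is a mid vowel in word-final position, so it raises to [i]. /meeseevazuzosaxe/ → meeseevazuzosaxi.

meeseevazuzosaxi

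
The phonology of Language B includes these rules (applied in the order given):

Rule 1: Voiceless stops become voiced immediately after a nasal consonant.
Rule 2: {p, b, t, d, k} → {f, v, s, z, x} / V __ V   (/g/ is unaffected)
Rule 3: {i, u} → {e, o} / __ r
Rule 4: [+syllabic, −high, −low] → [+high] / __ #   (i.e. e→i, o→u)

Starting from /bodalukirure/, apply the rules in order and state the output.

Rule 1 (post-nasal voicing): no segment meets the environment; /bodalukirure/ is unchanged.
Rule 2 (intervocalic spirantization): /d/ is a stop between vowels /o/ and /a/, so it spirantizes to the fricative [z]. /k/ is a stop between vowels /u/ and /i/, so it spirantizes to the fricative [x]. /bodalukirure/ → bozaluxirure.
Rule 3 (pre-rhotic lowering): /i/ is a high vowel immediately before /r/, so it lowers to [e]. /u/ is a high vowel immediately before /r/, so it lowers to [o]. /bozaluxirure/ → bozaluxerore.
Rule 4 (final vowel raising): /e/ is a mid vowel in word-final position, so it raises to [i]. /bozaluxerore/ → bozaluxerori.

bozaluxerori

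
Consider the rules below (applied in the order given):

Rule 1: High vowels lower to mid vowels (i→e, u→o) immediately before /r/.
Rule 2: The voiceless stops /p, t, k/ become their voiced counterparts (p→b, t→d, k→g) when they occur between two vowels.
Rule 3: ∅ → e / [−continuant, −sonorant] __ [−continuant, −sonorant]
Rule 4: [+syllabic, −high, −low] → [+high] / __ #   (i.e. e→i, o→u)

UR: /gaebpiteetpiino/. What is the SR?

gaebepideetepiinu

Rule 1 (pre-rhotic lowering): no segment meets the environment; /gaebpiteetpiino/ is unchanged.
Rule 2 (intervocalic voicing): /t/ is a voiceless stop between vowels /i/ and /e/, so it voices to [d]. /gaebpiteetpiino/ → gaebpideetpiino.
Rule 3 (stop-cluster e-epenthesis): /b/ and /p/ form a stop–stop cluster, so [e] is inserted between them. /t/ and /p/ form a stop–stop cluster, so [e] is inserted between them. /gaebpideetpiino/ → gaebepideetepiino.
Rule 4 (final vowel raising): /o/ is a mid vowel in word-final position, so it raises to [u]. /gaebepideetepiino/ → gaebepideetepiinu.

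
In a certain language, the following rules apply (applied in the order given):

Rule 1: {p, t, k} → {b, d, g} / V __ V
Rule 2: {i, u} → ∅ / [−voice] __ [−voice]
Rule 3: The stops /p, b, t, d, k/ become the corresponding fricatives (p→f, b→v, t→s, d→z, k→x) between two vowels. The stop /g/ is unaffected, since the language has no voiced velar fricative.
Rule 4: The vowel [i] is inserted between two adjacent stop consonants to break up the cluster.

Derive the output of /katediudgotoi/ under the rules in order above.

Rule 1 (intervocalic voicing): /t/ is a voiceless stop between vowels /a/ and /e/, so it voices to [d]. /t/ is a voiceless stop between vowels /o/ and /o/, so it voices to [d]. /katediudgotoi/ → kadediudgodoi.
Rule 2 (high vowel syncope): no segment meets the environment; /kadediudgodoi/ is unchanged.
Rule 3 (intervocalic spirantization): /d/ is a stop between vowels /a/ and /e/, so it spirantizes to the fricative [z]. /d/ is a stop between vowels /e/ and /i/, so it spirantizes to the fricative [z]. /d/ is a stop between vowels /o/ and /o/, so it spirantizes to the fricative [z]. /kadediudgodoi/ → kazeziudgozoi.
Rule 4 (stop-cluster i-epenthesis): /d/ and /g/ form a stop–stop cluster, so [i] is inserted between them. /kazeziudgozoi/ → kazeziudigozoi.

kazeziudigozoi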